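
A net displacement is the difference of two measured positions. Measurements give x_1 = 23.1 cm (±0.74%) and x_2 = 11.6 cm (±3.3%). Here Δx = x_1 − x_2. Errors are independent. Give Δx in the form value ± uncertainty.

11.5 ± 0.419 cm

Δx is a linear combination, so absolute uncertainties add in quadrature:
  (δx_1)² = 0.0292;  (δx_2)² = 0.147
δΔx = √(0.176) = 0.419 cm
Δx = 11.5 cm.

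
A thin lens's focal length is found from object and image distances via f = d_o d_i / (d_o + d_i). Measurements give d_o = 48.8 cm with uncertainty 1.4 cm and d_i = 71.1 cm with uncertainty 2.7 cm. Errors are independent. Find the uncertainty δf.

∂f/∂d_o = (d_i/(d_o+d_i))² = 0.352;  ∂f/∂d_i = (d_o/(d_o+d_i))² = 0.166
δf = √((∂f/∂d_o · δd_o)² + (∂f/∂d_i · δd_i)²) = √(0.242 + 0.200) = 0.665 cm

0.665 cm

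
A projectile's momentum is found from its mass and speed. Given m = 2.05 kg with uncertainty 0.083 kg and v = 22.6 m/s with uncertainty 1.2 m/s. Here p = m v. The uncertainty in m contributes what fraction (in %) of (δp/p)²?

36.8%

(δp/p)² = (1·δm/m)² + (1·δv/v)²
  m term: (1×0.0405)² = 0.00164
  v term: (1×0.0531)² = 0.00282
Total = 0.00446. Share from m = 0.00164/0.00446 = 0.368.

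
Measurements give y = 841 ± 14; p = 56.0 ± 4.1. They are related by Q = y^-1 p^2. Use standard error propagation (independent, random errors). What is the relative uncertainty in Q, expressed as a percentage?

14.7%

Q is a product of powers, so relative uncertainties combine in quadrature:
  (-1·δy/y)² = (-1×0.0166)² = 0.000277;  (2·δp/p)² = (2×0.0732)² = 0.0214
δQ/Q = √(0.0217) = 0.147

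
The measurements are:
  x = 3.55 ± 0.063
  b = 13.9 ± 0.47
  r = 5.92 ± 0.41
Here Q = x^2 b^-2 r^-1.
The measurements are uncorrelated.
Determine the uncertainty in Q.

0.00114

Products/powers → add relative errors in quadrature, weighted by exponent:
  (2·δx/x)² = (2×0.0177)² = 0.00126;  (-2·δb/b)² = (-2×0.0338)² = 0.00457;  (-1·δr/r)² = (-1×0.0693)² = 0.00480
δQ/Q = √(0.0106) = 0.103
Q = 0.0110, so δQ = 0.103 × 0.0110 = 0.00114.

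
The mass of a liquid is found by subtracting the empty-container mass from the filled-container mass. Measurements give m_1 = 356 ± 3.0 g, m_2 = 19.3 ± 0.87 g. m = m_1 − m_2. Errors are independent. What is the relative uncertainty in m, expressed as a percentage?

Each term contributes (cᵢ δxᵢ)² to (δm)²:
  (δm_1)² = 9.00;  (δm_2)² = 0.757
δm = √(9.76) = 3.12 g
m = 337 g, so δm/m = 3.12/337 = 0.00928.

0.928%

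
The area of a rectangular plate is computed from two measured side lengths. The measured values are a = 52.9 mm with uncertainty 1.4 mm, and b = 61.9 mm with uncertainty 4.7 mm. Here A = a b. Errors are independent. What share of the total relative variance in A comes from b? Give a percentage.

89.2%

(δA/A)² = (1·δa/a)² + (1·δb/b)²
  a term: (1×0.0265)² = 0.000700
  b term: (1×0.0759)² = 0.00577
Total = 0.00647. Share from b = 0.00577/0.00647 = 0.892.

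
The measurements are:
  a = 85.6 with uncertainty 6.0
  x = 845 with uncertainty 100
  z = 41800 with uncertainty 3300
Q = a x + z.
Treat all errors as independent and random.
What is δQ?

Let p = a·x = 72300. δp/p = √((1·δa/a)² + (1·δx/x)²) = √(0.00491 + 0.0140) = 0.138, so δp = 9950.
Q = p + z: δQ = √(δp² + δz²) = √(9.9e+07 + 1.09e+07) = 10500

10500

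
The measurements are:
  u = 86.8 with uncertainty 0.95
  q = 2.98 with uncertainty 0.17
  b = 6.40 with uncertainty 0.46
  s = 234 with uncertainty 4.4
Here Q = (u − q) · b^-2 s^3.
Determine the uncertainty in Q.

4.06e+06

Let w = u − q = 83.8. δw = √(δu² + δq²) = √(0.902 + 0.0289) = 0.965, so δw/w = 0.0115.
Q is then a monomial in w, b, s:
δQ/Q = √((δw/w)² + (-2·δb/b)² + (3·δs/s)²) = √(0.000133 + 0.0207 + 0.00318) = 0.155
Q = 2.62e+07, so δQ = 0.155 × 2.62e+07 = 4.06e+06.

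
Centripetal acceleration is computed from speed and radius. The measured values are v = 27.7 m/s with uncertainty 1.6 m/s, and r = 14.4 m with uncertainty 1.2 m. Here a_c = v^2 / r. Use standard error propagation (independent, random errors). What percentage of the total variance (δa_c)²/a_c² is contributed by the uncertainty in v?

65.8%

(δa_c/a_c)² = (2·δv/v)² + (-1·δr/r)²
  v term: (2×0.0578)² = 0.0133
  r term: (-1×0.0833)² = 0.00694
Total = 0.0203. Share from v = 0.0133/0.0203 = 0.658.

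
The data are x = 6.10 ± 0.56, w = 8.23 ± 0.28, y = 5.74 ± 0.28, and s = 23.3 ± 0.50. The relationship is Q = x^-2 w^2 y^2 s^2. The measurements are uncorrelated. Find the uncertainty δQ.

Q is a product of powers, so relative uncertainties combine in quadrature:
  (-2·δx/x)² = (-2×0.0918)² = 0.0337;  (2·δw/w)² = (2×0.0340)² = 0.00463;  (2·δy/y)² = (2×0.0488)² = 0.00952;  (2·δs/s)² = (2×0.0215)² = 0.00184
δQ/Q = √(0.0497) = 0.223
Q = 32600, so δQ = 0.223 × 32600 = 7260.

7260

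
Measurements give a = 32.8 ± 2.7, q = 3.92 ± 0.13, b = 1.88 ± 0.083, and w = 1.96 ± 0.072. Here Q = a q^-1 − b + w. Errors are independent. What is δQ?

Let p = a·q^-1 = 8.37. δp/p = √((1·δa/a)² + (-1·δq/q)²) = √(0.00678 + 0.00110) = 0.0887, so δp = 0.743.
Q = p − b + w: δQ = √(δp² + δb² + δw²) = √(0.551 + 0.00689 + 0.00518) = 0.751

0.751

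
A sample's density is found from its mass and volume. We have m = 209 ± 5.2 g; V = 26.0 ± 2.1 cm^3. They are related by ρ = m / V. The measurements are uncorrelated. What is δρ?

Each factor contributes (exponent × relative error)² to (δρ/ρ)²:
  (1·δm/m)² = (1×0.0249)² = 0.000619;  (-1·δV/V)² = (-1×0.0808)² = 0.00652
δρ/ρ = √(0.00714) = 0.0845
ρ = 8.04 g/cm^3, so δρ = 0.0845 × 8.04 = 0.679 g/cm^3.

0.679 g/cm^3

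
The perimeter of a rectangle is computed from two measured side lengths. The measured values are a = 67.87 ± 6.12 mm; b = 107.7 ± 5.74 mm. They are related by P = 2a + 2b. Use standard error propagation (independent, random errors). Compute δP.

16.8 mm

For a sum/difference, combine absolute errors in quadrature:
  (2·δa)² = 150;  (2·δb)² = 132
δP = √(282) = 16.8 mm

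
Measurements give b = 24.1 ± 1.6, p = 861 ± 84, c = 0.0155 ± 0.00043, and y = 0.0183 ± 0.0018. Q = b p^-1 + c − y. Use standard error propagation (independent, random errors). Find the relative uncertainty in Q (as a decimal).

Let w = b·p^-1 = 0.0280. δw/w = √((1·δb/b)² + (-1·δp/p)²) = √(0.00441 + 0.00952) = 0.118, so δw = 0.00330.
Q = w + c − y: δQ = √(δw² + δc² + δy²) = √(1.09e-05 + 1.85e-07 + 3.24e-06) = 0.00379
Q = 0.0252, so δQ/Q = 0.00379/0.0252 = 0.150.

0.150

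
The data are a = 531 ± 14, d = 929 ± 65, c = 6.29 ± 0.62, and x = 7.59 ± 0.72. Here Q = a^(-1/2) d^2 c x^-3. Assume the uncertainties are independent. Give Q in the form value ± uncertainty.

539 ± 179

For a monomial Q ∝ a^(-1/2), d^2, c, x^-3, fractional errors add in quadrature:
  (−½·δa/a)² = (-0.5×0.0264)² = 0.000174;  (2·δd/d)² = (2×0.0700)² = 0.0196;  (1·δc/c)² = (1×0.0986)² = 0.00972;  (-3·δx/x)² = (-3×0.0949)² = 0.0810
δQ/Q = √(0.110) = 0.332
Q = 539, so δQ = 0.332 × 539 = 179.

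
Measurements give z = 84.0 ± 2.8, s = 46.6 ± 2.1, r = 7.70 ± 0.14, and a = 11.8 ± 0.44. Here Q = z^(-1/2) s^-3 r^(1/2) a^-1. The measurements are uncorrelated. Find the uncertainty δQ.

For a monomial Q ∝ z^(-1/2), s^-3, r^(1/2), a^-1, fractional errors add in quadrature:
  (−½·δz/z)² = (-0.5×0.0333)² = 0.000278;  (-3·δs/s)² = (-3×0.0451)² = 0.0183;  (½·δr/r)² = (0.5×0.0182)² = 8.26e-05;  (-1·δa/a)² = (-1×0.0373)² = 0.00139
δQ/Q = √(0.0200) = 0.142
Q = 2.54e-07, so δQ = 0.142 × 2.54e-07 = 3.59e-08.

3.59e-08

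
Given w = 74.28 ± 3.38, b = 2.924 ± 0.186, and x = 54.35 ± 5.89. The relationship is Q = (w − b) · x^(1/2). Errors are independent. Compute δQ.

Let u = w − b = 71.36. δu = √(δw² + δb²) = √(11.4 + 0.0346) = 3.39, so δu/u = 0.0474.
Q is then a monomial in u, x:
δQ/Q = √((δu/u)² + (½·δx/x)²) = √(0.00225 + 0.00294) = 0.0720
Q = 526.1, so δQ = 0.0720 × 526.1 = 37.9.

37.9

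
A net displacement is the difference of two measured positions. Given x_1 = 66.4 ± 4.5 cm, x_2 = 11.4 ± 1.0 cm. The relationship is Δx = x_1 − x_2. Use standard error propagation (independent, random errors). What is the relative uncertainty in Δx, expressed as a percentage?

Δx is a linear combination, so absolute uncertainties add in quadrature:
  (δx_1)² = 20.2;  (δx_2)² = 1.00
δΔx = √(21.2) = 4.61 cm
Δx = 55.0 cm, so δΔx/Δx = 4.61/55.0 = 0.0838.

8.38%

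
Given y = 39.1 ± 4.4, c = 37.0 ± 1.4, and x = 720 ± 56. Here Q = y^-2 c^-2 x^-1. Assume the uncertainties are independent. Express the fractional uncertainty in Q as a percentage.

Relative error in a monomial: (δQ/Q)² = Σ (nᵢ · δxᵢ/xᵢ)².
  (-2·δy/y)² = (-2×0.113)² = 0.0507;  (-2·δc/c)² = (-2×0.0378)² = 0.00573;  (-1·δx/x)² = (-1×0.0778)² = 0.00605
δQ/Q = √(0.0624) = 0.250

25.0%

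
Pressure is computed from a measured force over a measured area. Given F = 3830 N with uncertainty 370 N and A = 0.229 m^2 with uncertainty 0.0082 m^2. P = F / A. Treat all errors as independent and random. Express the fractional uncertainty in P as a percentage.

Each factor contributes (exponent × relative error)² to (δP/P)²:
  (1·δF/F)² = (1×0.0966)² = 0.00933;  (-1·δA/A)² = (-1×0.0358)² = 0.00128
δP/P = √(0.0106) = 0.103

10.3%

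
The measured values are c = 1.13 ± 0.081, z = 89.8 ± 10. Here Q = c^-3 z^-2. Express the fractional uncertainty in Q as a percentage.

31.0%

Products/powers → add relative errors in quadrature, weighted by exponent:
  (-3·δc/c)² = (-3×0.0717)² = 0.0462;  (-2·δz/z)² = (-2×0.111)² = 0.0496
δQ/Q = √(0.0958) = 0.310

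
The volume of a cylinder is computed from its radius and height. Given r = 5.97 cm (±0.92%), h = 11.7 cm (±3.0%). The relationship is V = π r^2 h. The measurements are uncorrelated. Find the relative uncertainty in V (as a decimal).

0.0352

V is a product of powers, so relative uncertainties combine in quadrature:
  (2·δr/r)² = (2×0.00920)² = 0.000339;  (1·δh/h)² = (1×0.0300)² = 0.000900
δV/V = √(0.00124) = 0.0352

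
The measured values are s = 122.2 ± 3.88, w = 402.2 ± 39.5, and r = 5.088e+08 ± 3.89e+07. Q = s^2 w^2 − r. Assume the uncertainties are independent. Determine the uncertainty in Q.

Let p = s^2·w^2 = 2.416e+09. δp/p = √((2·δs/s)² + (2·δw/w)²) = √(0.00403 + 0.0386) = 0.206, so δp = 4.99e+08.
Q = p − r: δQ = √(δp² + δr²) = √(2.49e+17 + 1.51e+15) = 5e+08

5e+08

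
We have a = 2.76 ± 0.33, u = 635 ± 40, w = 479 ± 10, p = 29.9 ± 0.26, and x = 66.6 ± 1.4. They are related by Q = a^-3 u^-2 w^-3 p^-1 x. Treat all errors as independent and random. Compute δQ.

9.23e-16

Q is a product of powers, so relative uncertainties combine in quadrature:
  (-3·δa/a)² = (-3×0.120)² = 0.129;  (-2·δu/u)² = (-2×0.0630)² = 0.0159;  (-3·δw/w)² = (-3×0.0209)² = 0.00392;  (-1·δp/p)² = (-1×0.00870)² = 7.56e-05;  (1·δx/x)² = (1×0.0210)² = 0.000442
δQ/Q = √(0.149) = 0.386
Q = 2.39e-15, so δQ = 0.386 × 2.39e-15 = 9.23e-16.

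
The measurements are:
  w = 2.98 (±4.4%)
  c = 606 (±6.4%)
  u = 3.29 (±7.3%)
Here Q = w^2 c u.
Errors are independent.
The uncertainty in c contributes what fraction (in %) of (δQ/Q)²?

23.9%

(δQ/Q)² = (2·δw/w)² + (1·δc/c)² + (1·δu/u)²
  w term: (2×0.0440)² = 0.00774
  c term: (1×0.0640)² = 0.00410
  u term: (1×0.0730)² = 0.00533
Total = 0.0172. Share from c = 0.00410/0.0172 = 0.239.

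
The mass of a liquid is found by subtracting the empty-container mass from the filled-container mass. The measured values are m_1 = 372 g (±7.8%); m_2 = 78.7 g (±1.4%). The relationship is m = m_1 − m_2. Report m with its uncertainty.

Sums and differences: (δm)² = Σ (cᵢ δxᵢ)².
  (δm_1)² = 842;  (δm_2)² = 1.21
δm = √(843) = 29.0 g
m = 293 g.

293 ± 29.0 g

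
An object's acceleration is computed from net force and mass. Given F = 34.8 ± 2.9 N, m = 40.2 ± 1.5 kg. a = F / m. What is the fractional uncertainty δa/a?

Each factor contributes (exponent × relative error)² to (δa/a)²:
  (1·δF/F)² = (1×0.0833)² = 0.00694;  (-1·δm/m)² = (-1×0.0373)² = 0.00139
δa/a = √(0.00834) = 0.0913

0.0913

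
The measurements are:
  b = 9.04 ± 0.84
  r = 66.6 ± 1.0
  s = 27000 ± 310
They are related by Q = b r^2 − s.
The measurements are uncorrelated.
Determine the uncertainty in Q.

Let p = b·r^2 = 40100. δp/p = √((1·δb/b)² + (2·δr/r)²) = √(0.00863 + 0.000902) = 0.0977, so δp = 3920.
Q = p − s: δQ = √(δp² + δs²) = √(1.53e+07 + 96100) = 3930

3930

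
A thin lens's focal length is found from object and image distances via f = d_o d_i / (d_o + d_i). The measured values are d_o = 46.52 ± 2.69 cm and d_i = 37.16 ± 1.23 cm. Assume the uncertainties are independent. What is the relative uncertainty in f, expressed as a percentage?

3.16%

∂f/∂d_o = (d_i/(d_o+d_i))² = 0.197;  ∂f/∂d_i = (d_o/(d_o+d_i))² = 0.309
δf = √((∂f/∂d_o · δd_o)² + (∂f/∂d_i · δd_i)²) = √(0.281 + 0.145) = 0.653 cm
f = 20.66 cm, so δf/f = 0.653/20.66 = 0.0316.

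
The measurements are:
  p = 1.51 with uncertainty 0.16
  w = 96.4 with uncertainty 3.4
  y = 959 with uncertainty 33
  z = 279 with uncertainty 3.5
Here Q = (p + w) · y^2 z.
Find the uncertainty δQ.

Let u = p + w = 97.9. δu = √(δp² + δw²) = √(0.0256 + 11.6) = 3.40, so δu/u = 0.0348.
Q is then a monomial in u, y, z:
δQ/Q = √((δu/u)² + (2·δy/y)² + (1·δz/z)²) = √(0.00121 + 0.00474 + 0.000157) = 0.0781
Q = 2.51e+10, so δQ = 0.0781 × 2.51e+10 = 1.96e+09.

1.96e+09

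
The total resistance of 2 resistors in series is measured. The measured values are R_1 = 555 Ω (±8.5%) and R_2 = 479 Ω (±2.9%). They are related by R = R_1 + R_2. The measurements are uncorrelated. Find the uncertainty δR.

R is a linear combination, so absolute uncertainties add in quadrature:
  (δR_1)² = 2230;  (δR_2)² = 193
δR = √(2420) = 49.2 Ω

49.2 Ω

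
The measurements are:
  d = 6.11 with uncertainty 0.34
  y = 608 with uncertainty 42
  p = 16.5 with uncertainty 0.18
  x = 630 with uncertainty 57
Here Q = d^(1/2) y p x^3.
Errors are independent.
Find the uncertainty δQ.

1.75e+12

Each factor contributes (exponent × relative error)² to (δQ/Q)²:
  (½·δd/d)² = (0.5×0.0556)² = 0.000774;  (1·δy/y)² = (1×0.0691)² = 0.00477;  (1·δp/p)² = (1×0.0109)² = 0.000119;  (3·δx/x)² = (3×0.0905)² = 0.0737
δQ/Q = √(0.0793) = 0.282
Q = 6.2e+12, so δQ = 0.282 × 6.2e+12 = 1.75e+12.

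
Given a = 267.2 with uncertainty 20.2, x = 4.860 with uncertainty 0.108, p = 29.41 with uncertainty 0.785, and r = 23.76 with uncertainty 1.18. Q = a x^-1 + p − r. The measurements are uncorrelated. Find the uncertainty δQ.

4.56

Let w = a·x^-1 = 54.98. δw/w = √((1·δa/a)² + (-1·δx/x)²) = √(0.00572 + 0.000494) = 0.0788, so δw = 4.33.
Q = w + p − r: δQ = √(δw² + δp² + δr²) = √(18.8 + 0.616 + 1.39) = 4.56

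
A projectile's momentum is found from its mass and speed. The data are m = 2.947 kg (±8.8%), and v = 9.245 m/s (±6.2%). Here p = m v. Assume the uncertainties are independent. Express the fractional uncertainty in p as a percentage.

Since p is a product/quotient, work with relative uncertainties:
  (1·δm/m)² = (1×0.0880)² = 0.00774;  (1·δv/v)² = (1×0.0620)² = 0.00384
δp/p = √(0.0116) = 0.108

10.8%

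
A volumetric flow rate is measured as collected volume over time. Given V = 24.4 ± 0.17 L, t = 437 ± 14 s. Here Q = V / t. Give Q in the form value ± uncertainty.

0.0558 ± 0.00183 L/s

Products/powers → add relative errors in quadrature, weighted by exponent:
  (1·δV/V)² = (1×0.00697)² = 4.85e-05;  (-1·δt/t)² = (-1×0.0320)² = 0.00103
δQ/Q = √(0.00107) = 0.0328
Q = 0.0558 L/s, so δQ = 0.0328 × 0.0558 = 0.00183 L/s.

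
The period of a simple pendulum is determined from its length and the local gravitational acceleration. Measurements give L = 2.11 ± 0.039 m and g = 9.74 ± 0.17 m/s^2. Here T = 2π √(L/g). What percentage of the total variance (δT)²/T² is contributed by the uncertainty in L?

52.9%

(δT/T)² = (½·δL/L)² + (−½·δg/g)²
  L term: (0.5×0.0185)² = 8.54e-05
  g term: (-0.5×0.0175)² = 7.62e-05
Total = 0.000162. Share from L = 8.54e-05/0.000162 = 0.529.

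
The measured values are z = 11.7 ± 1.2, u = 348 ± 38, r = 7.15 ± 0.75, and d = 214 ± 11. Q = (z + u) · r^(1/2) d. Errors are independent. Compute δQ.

26500

Let w = z + u = 360. δw = √(δz² + δu²) = √(1.44 + 1440) = 38.0, so δw/w = 0.106.
Q is then a monomial in w, r, d:
δQ/Q = √((δw/w)² + (½·δr/r)² + (1·δd/d)²) = √(0.0112 + 0.00275 + 0.00264) = 0.129
Q = 2.06e+05, so δQ = 0.129 × 2.06e+05 = 26500.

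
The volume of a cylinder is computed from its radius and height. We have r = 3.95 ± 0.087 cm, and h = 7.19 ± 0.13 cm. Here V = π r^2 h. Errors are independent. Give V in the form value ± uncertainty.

352 ± 16.8 cm^3

Products/powers → add relative errors in quadrature, weighted by exponent:
  (2·δr/r)² = (2×0.0220)² = 0.00194;  (1·δh/h)² = (1×0.0181)² = 0.000327
δV/V = √(0.00227) = 0.0476
V = 352 cm^3, so δV = 0.0476 × 352 = 16.8 cm^3.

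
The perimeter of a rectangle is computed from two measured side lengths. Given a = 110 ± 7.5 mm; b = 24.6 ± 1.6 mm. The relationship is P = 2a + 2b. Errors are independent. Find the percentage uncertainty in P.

5.70%

P is a linear combination, so absolute uncertainties add in quadrature:
  (2·δa)² = 225;  (2·δb)² = 10.2
δP = √(235) = 15.3 mm
P = 269 mm, so δP/P = 15.3/269 = 0.0570.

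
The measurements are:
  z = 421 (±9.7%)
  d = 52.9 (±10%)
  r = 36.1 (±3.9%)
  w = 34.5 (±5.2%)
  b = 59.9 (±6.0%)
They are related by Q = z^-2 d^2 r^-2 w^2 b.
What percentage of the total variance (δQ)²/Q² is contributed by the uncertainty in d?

40.8%

(δQ/Q)² = (-2·δz/z)² + (2·δd/d)² + (-2·δr/r)² + (2·δw/w)² + (1·δb/b)²
  z term: (-2×0.0970)² = 0.0376
  d term: (2×0.100)² = 0.0400
  r term: (-2×0.0390)² = 0.00608
  w term: (2×0.0520)² = 0.0108
  b term: (1×0.0600)² = 0.00360
Total = 0.0981. Share from d = 0.0400/0.0981 = 0.408.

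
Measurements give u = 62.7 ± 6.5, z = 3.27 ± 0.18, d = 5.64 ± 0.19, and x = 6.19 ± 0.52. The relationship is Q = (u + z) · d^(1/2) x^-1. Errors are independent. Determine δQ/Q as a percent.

Let w = u + z = 66.0. δw = √(δu² + δz²) = √(42.2 + 0.0324) = 6.50, so δw/w = 0.0986.
Q is then a monomial in w, d, x:
δQ/Q = √((δw/w)² + (½·δd/d)² + (-1·δx/x)²) = √(0.00972 + 0.000284 + 0.00706) = 0.131

13.1%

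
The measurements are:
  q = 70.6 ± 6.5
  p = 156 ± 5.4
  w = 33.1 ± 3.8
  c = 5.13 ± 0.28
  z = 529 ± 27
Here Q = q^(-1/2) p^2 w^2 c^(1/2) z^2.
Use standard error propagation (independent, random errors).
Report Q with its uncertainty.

Relative error in a monomial: (δQ/Q)² = Σ (nᵢ · δxᵢ/xᵢ)².
  (−½·δq/q)² = (-0.5×0.0921)² = 0.00212;  (2·δp/p)² = (2×0.0346)² = 0.00479;  (2·δw/w)² = (2×0.115)² = 0.0527;  (½·δc/c)² = (0.5×0.0546)² = 0.000745;  (2·δz/z)² = (2×0.0510)² = 0.0104
δQ/Q = √(0.0708) = 0.266
Q = 2.01e+12, so δQ = 0.266 × 2.01e+12 = 5.35e+11.

(2.01 ± 0.535) × 10^12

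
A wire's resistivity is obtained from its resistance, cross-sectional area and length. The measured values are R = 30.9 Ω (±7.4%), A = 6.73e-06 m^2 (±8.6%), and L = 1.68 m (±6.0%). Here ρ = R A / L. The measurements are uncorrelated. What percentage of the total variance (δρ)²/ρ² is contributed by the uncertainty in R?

(δρ/ρ)² = (1·δR/R)² + (1·δA/A)² + (-1·δL/L)²
  R term: (1×0.0740)² = 0.00548
  A term: (1×0.0860)² = 0.00740
  L term: (-1×0.0600)² = 0.00360
Total = 0.0165. Share from R = 0.00548/0.0165 = 0.332.

33.2%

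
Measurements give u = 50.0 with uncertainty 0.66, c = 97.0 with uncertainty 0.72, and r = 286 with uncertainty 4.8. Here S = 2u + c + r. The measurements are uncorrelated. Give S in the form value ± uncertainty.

Each term contributes (cᵢ δxᵢ)² to (δS)²:
  (2·δu)² = 1.74;  (δc)² = 0.518;  (δr)² = 23.0
δS = √(25.3) = 5.03
S = 483.

483 ± 5.03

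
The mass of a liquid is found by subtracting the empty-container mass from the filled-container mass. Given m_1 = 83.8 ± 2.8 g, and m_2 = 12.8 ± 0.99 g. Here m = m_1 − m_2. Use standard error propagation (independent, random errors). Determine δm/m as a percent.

Absolute uncertainties add in quadrature for a linear combination:
  (δm_1)² = 7.84;  (δm_2)² = 0.980
δm = √(8.82) = 2.97 g
m = 71.0 g, so δm/m = 2.97/71.0 = 0.0418.

4.18%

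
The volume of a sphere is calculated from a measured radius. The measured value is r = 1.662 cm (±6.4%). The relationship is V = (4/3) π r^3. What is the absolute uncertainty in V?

3.69 cm^3

V ∝ r^3, so δV/V = |3| · δr/r = 3 × 0.0640 = 0.192.
V = 19.23 cm^3, so δV = 0.192 × 19.23 = 3.69 cm^3.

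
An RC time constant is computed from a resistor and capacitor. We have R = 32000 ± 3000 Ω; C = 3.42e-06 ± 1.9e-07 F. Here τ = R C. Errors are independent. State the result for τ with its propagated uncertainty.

0.109 ± 0.0119 s

Each factor contributes (exponent × relative error)² to (δτ/τ)²:
  (1·δR/R)² = (1×0.0938)² = 0.00879;  (1·δC/C)² = (1×0.0556)² = 0.00309
δτ/τ = √(0.0119) = 0.109
τ = 0.109 s, so δτ = 0.109 × 0.109 = 0.0119 s.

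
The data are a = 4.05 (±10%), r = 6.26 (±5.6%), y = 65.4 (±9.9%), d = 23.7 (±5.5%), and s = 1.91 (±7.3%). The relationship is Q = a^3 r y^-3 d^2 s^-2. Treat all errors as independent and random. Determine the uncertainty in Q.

Products/powers → add relative errors in quadrature, weighted by exponent:
  (3·δa/a)² = (3×0.100)² = 0.0900;  (1·δr/r)² = (1×0.0560)² = 0.00314;  (-3·δy/y)² = (-3×0.0990)² = 0.0882;  (2·δd/d)² = (2×0.0550)² = 0.0121;  (-2·δs/s)² = (-2×0.0730)² = 0.0213
δQ/Q = √(0.215) = 0.463
Q = 0.229, so δQ = 0.463 × 0.229 = 0.106.

0.106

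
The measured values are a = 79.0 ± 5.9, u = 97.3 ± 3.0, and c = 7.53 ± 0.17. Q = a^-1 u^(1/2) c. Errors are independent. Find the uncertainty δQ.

0.0748

Products/powers → add relative errors in quadrature, weighted by exponent:
  (-1·δa/a)² = (-1×0.0747)² = 0.00558;  (½·δu/u)² = (0.5×0.0308)² = 0.000238;  (1·δc/c)² = (1×0.0226)² = 0.000510
δQ/Q = √(0.00632) = 0.0795
Q = 0.940, so δQ = 0.0795 × 0.940 = 0.0748.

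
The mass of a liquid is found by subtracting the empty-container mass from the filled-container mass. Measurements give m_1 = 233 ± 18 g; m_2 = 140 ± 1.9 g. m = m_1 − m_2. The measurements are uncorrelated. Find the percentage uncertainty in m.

Sums and differences: (δm)² = Σ (cᵢ δxᵢ)².
  (δm_1)² = 324;  (δm_2)² = 3.61
δm = √(328) = 18.1 g
m = 93.0 g, so δm/m = 18.1/93.0 = 0.195.

19.5%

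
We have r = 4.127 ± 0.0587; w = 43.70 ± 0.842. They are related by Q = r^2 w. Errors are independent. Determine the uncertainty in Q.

Q is a product of powers, so relative uncertainties combine in quadrature:
  (2·δr/r)² = (2×0.0142)² = 0.000809;  (1·δw/w)² = (1×0.0193)² = 0.000371
δQ/Q = √(0.00118) = 0.0344
Q = 744.3, so δQ = 0.0344 × 744.3 = 25.6.

25.6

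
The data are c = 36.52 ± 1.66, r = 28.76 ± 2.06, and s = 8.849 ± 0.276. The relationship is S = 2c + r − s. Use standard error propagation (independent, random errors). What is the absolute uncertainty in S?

Each term contributes (cᵢ δxᵢ)² to (δS)²:
  (2·δc)² = 11.0;  (δr)² = 4.24;  (δs)² = 0.0762
δS = √(15.3) = 3.92

3.92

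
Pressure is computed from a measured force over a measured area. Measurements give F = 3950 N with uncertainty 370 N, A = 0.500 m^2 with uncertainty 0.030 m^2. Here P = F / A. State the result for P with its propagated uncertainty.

7900 ± 879 Pa

Each factor contributes (exponent × relative error)² to (δP/P)²:
  (1·δF/F)² = (1×0.0937)² = 0.00877;  (-1·δA/A)² = (-1×0.0600)² = 0.00360
δP/P = √(0.0124) = 0.111
P = 7900 Pa, so δP = 0.111 × 7900 = 879 Pa.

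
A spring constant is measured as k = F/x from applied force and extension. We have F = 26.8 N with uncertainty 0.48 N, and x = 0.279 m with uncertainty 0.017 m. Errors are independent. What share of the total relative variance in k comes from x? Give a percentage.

92.0%

(δk/k)² = (1·δF/F)² + (-1·δx/x)²
  F term: (1×0.0179)² = 0.000321
  x term: (-1×0.0609)² = 0.00371
Total = 0.00403. Share from x = 0.00371/0.00403 = 0.920.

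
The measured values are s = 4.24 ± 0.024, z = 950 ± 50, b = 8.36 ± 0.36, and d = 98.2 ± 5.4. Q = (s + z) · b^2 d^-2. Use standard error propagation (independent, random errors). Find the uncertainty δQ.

1.03

Let u = s + z = 954. δu = √(δs² + δz²) = √(0.000576 + 2500) = 50.0, so δu/u = 0.0524.
Q is then a monomial in u, b, d:
δQ/Q = √((δu/u)² + (2·δb/b)² + (-2·δd/d)²) = √(0.00275 + 0.00742 + 0.0121) = 0.149
Q = 6.92, so δQ = 0.149 × 6.92 = 1.03.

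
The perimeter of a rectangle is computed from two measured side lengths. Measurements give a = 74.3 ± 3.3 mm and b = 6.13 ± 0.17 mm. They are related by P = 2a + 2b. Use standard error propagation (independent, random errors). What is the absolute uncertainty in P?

Sums and differences: (δP)² = Σ (cᵢ δxᵢ)².
  (2·δa)² = 43.6;  (2·δb)² = 0.116
δP = √(43.7) = 6.61 mm

6.61 mm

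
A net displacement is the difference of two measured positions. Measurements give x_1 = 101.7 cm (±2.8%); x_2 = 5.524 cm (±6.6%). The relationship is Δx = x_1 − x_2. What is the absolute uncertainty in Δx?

Sums and differences: (δΔx)² = Σ (cᵢ δxᵢ)².
  (δx_1)² = 8.11;  (δx_2)² = 0.133
δΔx = √(8.24) = 2.87 cm

2.87 cm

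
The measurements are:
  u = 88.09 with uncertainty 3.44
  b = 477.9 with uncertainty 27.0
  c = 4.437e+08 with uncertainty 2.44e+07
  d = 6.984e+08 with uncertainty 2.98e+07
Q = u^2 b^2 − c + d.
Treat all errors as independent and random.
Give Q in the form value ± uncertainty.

(2.027 ± 0.246) × 10^9

Let p = u^2·b^2 = 1.772e+09. δp/p = √((2·δu/u)² + (2·δb/b)²) = √(0.00610 + 0.0128) = 0.137, so δp = 2.43e+08.
Q = p − c + d: δQ = √(δp² + δc² + δd²) = √(5.93e+16 + 5.95e+14 + 8.88e+14) = 2.46e+08
Q = 2.027e+09.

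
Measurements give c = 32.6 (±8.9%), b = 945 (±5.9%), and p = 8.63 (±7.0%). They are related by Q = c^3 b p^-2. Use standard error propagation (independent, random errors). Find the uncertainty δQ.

1.35e+05

Products/powers → add relative errors in quadrature, weighted by exponent:
  (3·δc/c)² = (3×0.0890)² = 0.0713;  (1·δb/b)² = (1×0.0590)² = 0.00348;  (-2·δp/p)² = (-2×0.0700)² = 0.0196
δQ/Q = √(0.0944) = 0.307
Q = 4.4e+05, so δQ = 0.307 × 4.4e+05 = 1.35e+05.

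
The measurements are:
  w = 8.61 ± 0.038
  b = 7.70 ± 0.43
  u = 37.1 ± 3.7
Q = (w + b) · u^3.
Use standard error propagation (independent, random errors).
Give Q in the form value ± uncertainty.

Let h = w + b = 16.3. δh = √(δw² + δb²) = √(0.00144 + 0.185) = 0.432, so δh/h = 0.0265.
Q is then a monomial in h, u:
δQ/Q = √((δh/h)² + (3·δu/u)²) = √(0.000700 + 0.0895) = 0.300
Q = 8.33e+05, so δQ = 0.300 × 8.33e+05 = 2.5e+05.

(8.33 ± 2.50) × 10^5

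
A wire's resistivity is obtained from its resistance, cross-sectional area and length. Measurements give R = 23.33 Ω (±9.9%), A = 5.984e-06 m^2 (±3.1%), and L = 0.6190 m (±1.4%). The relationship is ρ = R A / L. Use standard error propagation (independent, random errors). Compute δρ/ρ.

Each factor contributes (exponent × relative error)² to (δρ/ρ)²:
  (1·δR/R)² = (1×0.0990)² = 0.00980;  (1·δA/A)² = (1×0.0310)² = 0.000961;  (-1·δL/L)² = (-1×0.0140)² = 0.000196
δρ/ρ = √(0.0110) = 0.105

0.105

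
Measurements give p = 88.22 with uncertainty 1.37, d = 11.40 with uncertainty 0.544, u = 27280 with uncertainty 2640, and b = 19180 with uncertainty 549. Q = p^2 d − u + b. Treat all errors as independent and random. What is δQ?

Let w = p^2·d = 88720. δw/w = √((2·δp/p)² + (1·δd/d)²) = √(0.000965 + 0.00228) = 0.0569, so δw = 5050.
Q = w − u + b: δQ = √(δw² + δu² + δb²) = √(2.55e+07 + 6.97e+06 + 3.01e+05) = 5730

5730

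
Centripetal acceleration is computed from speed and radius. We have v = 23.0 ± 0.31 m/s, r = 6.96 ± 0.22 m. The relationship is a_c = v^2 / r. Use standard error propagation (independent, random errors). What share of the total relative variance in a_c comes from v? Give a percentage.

42.1%

(δa_c/a_c)² = (2·δv/v)² + (-1·δr/r)²
  v term: (2×0.0135)² = 0.000727
  r term: (-1×0.0316)² = 0.000999
Total = 0.00173. Share from v = 0.000727/0.00173 = 0.421.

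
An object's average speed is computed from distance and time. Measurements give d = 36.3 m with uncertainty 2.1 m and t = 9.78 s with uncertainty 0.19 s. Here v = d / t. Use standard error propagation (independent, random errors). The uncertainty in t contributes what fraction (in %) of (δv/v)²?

10.1%

(δv/v)² = (1·δd/d)² + (-1·δt/t)²
  d term: (1×0.0579)² = 0.00335
  t term: (-1×0.0194)² = 0.000377
Total = 0.00372. Share from t = 0.000377/0.00372 = 0.101.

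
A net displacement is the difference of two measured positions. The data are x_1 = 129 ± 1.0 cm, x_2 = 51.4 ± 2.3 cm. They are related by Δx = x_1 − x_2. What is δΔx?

2.51 cm

Absolute uncertainties add in quadrature for a linear combination:
  (δx_1)² = 1.00;  (δx_2)² = 5.29
δΔx = √(6.29) = 2.51 cm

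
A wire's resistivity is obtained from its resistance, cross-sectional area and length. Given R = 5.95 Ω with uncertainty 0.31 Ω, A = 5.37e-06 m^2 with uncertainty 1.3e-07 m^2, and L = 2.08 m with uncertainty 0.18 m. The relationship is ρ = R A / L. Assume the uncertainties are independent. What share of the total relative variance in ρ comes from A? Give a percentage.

5.43%

(δρ/ρ)² = (1·δR/R)² + (1·δA/A)² + (-1·δL/L)²
  R term: (1×0.0521)² = 0.00271
  A term: (1×0.0242)² = 0.000586
  L term: (-1×0.0865)² = 0.00749
Total = 0.0108. Share from A = 0.000586/0.0108 = 0.0543.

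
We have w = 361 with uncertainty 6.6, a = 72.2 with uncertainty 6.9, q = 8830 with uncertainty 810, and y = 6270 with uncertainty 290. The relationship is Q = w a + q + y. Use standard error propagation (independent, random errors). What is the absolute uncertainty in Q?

Let p = w·a = 26100. δp/p = √((1·δw/w)² + (1·δa/a)²) = √(0.000334 + 0.00913) = 0.0973, so δp = 2540.
Q = p + q + y: δQ = √(δp² + δq² + δy²) = √(6.43e+06 + 6.56e+05 + 84100) = 2680

2680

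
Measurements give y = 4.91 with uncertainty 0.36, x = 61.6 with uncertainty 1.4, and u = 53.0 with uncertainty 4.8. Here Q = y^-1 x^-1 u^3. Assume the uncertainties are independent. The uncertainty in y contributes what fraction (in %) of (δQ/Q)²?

6.74%

(δQ/Q)² = (-1·δy/y)² + (-1·δx/x)² + (3·δu/u)²
  y term: (-1×0.0733)² = 0.00538
  x term: (-1×0.0227)² = 0.000517
  u term: (3×0.0906)² = 0.0738
Total = 0.0797. Share from y = 0.00538/0.0797 = 0.0674.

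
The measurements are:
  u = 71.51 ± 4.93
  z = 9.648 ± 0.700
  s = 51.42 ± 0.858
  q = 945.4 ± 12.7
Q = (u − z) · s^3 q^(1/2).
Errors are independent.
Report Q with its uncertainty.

(2.586 ± 0.246) × 10^8

Let w = u − z = 61.86. δw = √(δu² + δz²) = √(24.3 + 0.490) = 4.98, so δw/w = 0.0805.
Q is then a monomial in w, s, q:
δQ/Q = √((δw/w)² + (3·δs/s)² + (½·δq/q)²) = √(0.00648 + 0.00251 + 4.51e-05) = 0.0950
Q = 2.586e+08, so δQ = 0.0950 × 2.586e+08 = 2.46e+07.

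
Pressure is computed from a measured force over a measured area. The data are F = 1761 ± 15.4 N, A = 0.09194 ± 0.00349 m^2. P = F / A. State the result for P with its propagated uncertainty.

19150 ± 746 Pa

Each factor contributes (exponent × relative error)² to (δP/P)²:
  (1·δF/F)² = (1×0.00875)² = 7.65e-05;  (-1·δA/A)² = (-1×0.0380)² = 0.00144
δP/P = √(0.00152) = 0.0390
P = 19150 Pa, so δP = 0.0390 × 19150 = 746 Pa.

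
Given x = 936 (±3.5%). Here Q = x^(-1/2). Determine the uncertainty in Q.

Q ∝ x^(-1/2), so δQ/Q = |−½| · δx/x = 0.5 × 0.0350 = 0.0175.
Q = 0.0327, so δQ = 0.0175 × 0.0327 = 0.000572.

0.000572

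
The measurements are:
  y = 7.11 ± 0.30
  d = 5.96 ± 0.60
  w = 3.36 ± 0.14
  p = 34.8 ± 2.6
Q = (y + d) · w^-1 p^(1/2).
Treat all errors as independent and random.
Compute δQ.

Let u = y + d = 13.1. δu = √(δy² + δd²) = √(0.0900 + 0.360) = 0.671, so δu/u = 0.0513.
Q is then a monomial in u, w, p:
δQ/Q = √((δu/u)² + (-1·δw/w)² + (½·δp/p)²) = √(0.00263 + 0.00174 + 0.00140) = 0.0759
Q = 22.9, so δQ = 0.0759 × 22.9 = 1.74.

1.74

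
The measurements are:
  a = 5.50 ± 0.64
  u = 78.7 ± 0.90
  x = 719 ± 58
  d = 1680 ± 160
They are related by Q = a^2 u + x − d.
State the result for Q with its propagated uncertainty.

Let p = a^2·u = 2380. δp/p = √((2·δa/a)² + (1·δu/u)²) = √(0.0542 + 0.000131) = 0.233, so δp = 555.
Q = p + x − d: δQ = √(δp² + δx² + δd²) = √(3.08e+05 + 3360 + 25600) = 580
Q = 1420.

1420 ± 580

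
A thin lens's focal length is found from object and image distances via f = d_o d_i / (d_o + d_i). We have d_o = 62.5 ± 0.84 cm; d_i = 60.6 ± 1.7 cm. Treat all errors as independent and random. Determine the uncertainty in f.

0.483 cm

∂f/∂d_o = (d_i/(d_o+d_i))² = 0.242;  ∂f/∂d_i = (d_o/(d_o+d_i))² = 0.258
δf = √((∂f/∂d_o · δd_o)² + (∂f/∂d_i · δd_i)²) = √(0.0414 + 0.192) = 0.483 cm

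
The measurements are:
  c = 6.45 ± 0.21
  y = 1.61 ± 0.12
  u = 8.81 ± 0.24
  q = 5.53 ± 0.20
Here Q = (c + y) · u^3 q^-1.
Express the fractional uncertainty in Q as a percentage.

9.43%

Let w = c + y = 8.06. δw = √(δc² + δy²) = √(0.0441 + 0.0144) = 0.242, so δw/w = 0.0300.
Q is then a monomial in w, u, q:
δQ/Q = √((δw/w)² + (3·δu/u)² + (-1·δq/q)²) = √(0.000901 + 0.00668 + 0.00131) = 0.0943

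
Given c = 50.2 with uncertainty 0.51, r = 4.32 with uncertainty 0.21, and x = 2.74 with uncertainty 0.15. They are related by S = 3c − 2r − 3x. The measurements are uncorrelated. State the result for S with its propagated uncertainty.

Absolute uncertainties add in quadrature for a linear combination:
  (3·δc)² = 2.34;  (2·δr)² = 0.176;  (3·δx)² = 0.202
δS = √(2.72) = 1.65
S = 134.

134 ± 1.65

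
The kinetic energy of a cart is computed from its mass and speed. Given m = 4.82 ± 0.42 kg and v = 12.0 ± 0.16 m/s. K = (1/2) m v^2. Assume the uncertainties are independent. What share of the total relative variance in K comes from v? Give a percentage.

(δK/K)² = (1·δm/m)² + (2·δv/v)²
  m term: (1×0.0871)² = 0.00759
  v term: (2×0.0133)² = 0.000711
Total = 0.00830. Share from v = 0.000711/0.00830 = 0.0856.

8.56%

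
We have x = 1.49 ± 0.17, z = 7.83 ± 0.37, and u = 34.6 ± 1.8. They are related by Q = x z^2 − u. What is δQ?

13.7

Let p = x·z^2 = 91.4. δp/p = √((1·δx/x)² + (2·δz/z)²) = √(0.0130 + 0.00893) = 0.148, so δp = 13.5.
Q = p − u: δQ = √(δp² + δu²) = √(183 + 3.24) = 13.7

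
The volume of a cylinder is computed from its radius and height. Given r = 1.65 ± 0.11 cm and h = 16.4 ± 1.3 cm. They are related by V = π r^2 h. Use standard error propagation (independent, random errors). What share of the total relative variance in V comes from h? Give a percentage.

26.1%

(δV/V)² = (2·δr/r)² + (1·δh/h)²
  r term: (2×0.0667)² = 0.0178
  h term: (1×0.0793)² = 0.00628
Total = 0.0241. Share from h = 0.00628/0.0241 = 0.261.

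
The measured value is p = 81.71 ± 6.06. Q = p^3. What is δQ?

Relative error in a monomial: (δQ/Q)² = Σ (nᵢ · δxᵢ/xᵢ)².
  (3·δp/p)² = (3×0.0742)² = 0.0495
δQ/Q = √(0.0495) = 0.222
Q = 545500, so δQ = 0.222 × 545500 = 1.21e+05.

1.21e+05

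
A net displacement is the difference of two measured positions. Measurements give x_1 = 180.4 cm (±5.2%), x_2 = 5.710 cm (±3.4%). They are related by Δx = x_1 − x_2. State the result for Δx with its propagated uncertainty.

Sums and differences: (δΔx)² = Σ (cᵢ δxᵢ)².
  (δx_1)² = 88.0;  (δx_2)² = 0.0377
δΔx = √(88.0) = 9.38 cm
Δx = 174.7 cm.

174.7 ± 9.38 cm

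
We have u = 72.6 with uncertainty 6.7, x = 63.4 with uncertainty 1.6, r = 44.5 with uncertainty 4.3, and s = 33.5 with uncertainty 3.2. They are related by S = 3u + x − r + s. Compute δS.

Sums and differences: (δS)² = Σ (cᵢ δxᵢ)².
  (3·δu)² = 404;  (δx)² = 2.56;  (δr)² = 18.5;  (δs)² = 10.2
δS = √(435) = 20.9

20.9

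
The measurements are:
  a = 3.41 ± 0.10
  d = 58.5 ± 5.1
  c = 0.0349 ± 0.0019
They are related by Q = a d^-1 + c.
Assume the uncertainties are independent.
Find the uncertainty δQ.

0.00569

Let p = a·d^-1 = 0.0583. δp/p = √((1·δa/a)² + (-1·δd/d)²) = √(0.000860 + 0.00760) = 0.0920, so δp = 0.00536.
Q = p + c: δQ = √(δp² + δc²) = √(2.87e-05 + 3.61e-06) = 0.00569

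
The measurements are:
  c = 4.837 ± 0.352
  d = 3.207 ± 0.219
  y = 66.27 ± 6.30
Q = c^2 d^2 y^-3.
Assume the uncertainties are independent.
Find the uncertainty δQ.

Q is a product of powers, so relative uncertainties combine in quadrature:
  (2·δc/c)² = (2×0.0728)² = 0.0212;  (2·δd/d)² = (2×0.0683)² = 0.0187;  (-3·δy/y)² = (-3×0.0951)² = 0.0813
δQ/Q = √(0.121) = 0.348
Q = 0.0008268, so δQ = 0.348 × 0.0008268 = 0.000288.

0.000288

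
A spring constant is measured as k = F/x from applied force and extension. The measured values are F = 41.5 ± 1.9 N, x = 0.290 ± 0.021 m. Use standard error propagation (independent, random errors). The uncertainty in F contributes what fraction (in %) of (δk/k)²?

(δk/k)² = (1·δF/F)² + (-1·δx/x)²
  F term: (1×0.0458)² = 0.00210
  x term: (-1×0.0724)² = 0.00524
Total = 0.00734. Share from F = 0.00210/0.00734 = 0.286.

28.6%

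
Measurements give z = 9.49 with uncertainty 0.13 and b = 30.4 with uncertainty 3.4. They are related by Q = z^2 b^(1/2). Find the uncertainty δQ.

Each factor contributes (exponent × relative error)² to (δQ/Q)²:
  (2·δz/z)² = (2×0.0137)² = 0.000751;  (½·δb/b)² = (0.5×0.112)² = 0.00313
δQ/Q = √(0.00388) = 0.0623
Q = 497, so δQ = 0.0623 × 497 = 30.9.

30.9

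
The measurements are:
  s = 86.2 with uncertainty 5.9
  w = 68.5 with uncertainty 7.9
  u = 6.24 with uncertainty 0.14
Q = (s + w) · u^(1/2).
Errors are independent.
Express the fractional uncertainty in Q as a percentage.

Let h = s + w = 155. δh = √(δs² + δw²) = √(34.8 + 62.4) = 9.86, so δh/h = 0.0637.
Q is then a monomial in h, u:
δQ/Q = √((δh/h)² + (½·δu/u)²) = √(0.00406 + 0.000126) = 0.0647

6.47%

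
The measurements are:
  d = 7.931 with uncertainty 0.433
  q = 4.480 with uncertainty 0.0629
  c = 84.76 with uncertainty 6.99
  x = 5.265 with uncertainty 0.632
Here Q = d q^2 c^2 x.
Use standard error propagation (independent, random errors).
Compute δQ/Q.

0.213

Each factor contributes (exponent × relative error)² to (δQ/Q)²:
  (1·δd/d)² = (1×0.0546)² = 0.00298;  (2·δq/q)² = (2×0.0140)² = 0.000789;  (2·δc/c)² = (2×0.0825)² = 0.0272;  (1·δx/x)² = (1×0.120)² = 0.0144
δQ/Q = √(0.0454) = 0.213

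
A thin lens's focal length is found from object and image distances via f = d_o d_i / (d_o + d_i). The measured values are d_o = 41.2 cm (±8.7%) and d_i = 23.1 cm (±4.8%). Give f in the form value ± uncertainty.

14.8 ± 0.649 cm

∂f/∂d_o = (d_i/(d_o+d_i))² = 0.129;  ∂f/∂d_i = (d_o/(d_o+d_i))² = 0.411
δf = √((∂f/∂d_o · δd_o)² + (∂f/∂d_i · δd_i)²) = √(0.214 + 0.207) = 0.649 cm
f = 14.8 cm.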